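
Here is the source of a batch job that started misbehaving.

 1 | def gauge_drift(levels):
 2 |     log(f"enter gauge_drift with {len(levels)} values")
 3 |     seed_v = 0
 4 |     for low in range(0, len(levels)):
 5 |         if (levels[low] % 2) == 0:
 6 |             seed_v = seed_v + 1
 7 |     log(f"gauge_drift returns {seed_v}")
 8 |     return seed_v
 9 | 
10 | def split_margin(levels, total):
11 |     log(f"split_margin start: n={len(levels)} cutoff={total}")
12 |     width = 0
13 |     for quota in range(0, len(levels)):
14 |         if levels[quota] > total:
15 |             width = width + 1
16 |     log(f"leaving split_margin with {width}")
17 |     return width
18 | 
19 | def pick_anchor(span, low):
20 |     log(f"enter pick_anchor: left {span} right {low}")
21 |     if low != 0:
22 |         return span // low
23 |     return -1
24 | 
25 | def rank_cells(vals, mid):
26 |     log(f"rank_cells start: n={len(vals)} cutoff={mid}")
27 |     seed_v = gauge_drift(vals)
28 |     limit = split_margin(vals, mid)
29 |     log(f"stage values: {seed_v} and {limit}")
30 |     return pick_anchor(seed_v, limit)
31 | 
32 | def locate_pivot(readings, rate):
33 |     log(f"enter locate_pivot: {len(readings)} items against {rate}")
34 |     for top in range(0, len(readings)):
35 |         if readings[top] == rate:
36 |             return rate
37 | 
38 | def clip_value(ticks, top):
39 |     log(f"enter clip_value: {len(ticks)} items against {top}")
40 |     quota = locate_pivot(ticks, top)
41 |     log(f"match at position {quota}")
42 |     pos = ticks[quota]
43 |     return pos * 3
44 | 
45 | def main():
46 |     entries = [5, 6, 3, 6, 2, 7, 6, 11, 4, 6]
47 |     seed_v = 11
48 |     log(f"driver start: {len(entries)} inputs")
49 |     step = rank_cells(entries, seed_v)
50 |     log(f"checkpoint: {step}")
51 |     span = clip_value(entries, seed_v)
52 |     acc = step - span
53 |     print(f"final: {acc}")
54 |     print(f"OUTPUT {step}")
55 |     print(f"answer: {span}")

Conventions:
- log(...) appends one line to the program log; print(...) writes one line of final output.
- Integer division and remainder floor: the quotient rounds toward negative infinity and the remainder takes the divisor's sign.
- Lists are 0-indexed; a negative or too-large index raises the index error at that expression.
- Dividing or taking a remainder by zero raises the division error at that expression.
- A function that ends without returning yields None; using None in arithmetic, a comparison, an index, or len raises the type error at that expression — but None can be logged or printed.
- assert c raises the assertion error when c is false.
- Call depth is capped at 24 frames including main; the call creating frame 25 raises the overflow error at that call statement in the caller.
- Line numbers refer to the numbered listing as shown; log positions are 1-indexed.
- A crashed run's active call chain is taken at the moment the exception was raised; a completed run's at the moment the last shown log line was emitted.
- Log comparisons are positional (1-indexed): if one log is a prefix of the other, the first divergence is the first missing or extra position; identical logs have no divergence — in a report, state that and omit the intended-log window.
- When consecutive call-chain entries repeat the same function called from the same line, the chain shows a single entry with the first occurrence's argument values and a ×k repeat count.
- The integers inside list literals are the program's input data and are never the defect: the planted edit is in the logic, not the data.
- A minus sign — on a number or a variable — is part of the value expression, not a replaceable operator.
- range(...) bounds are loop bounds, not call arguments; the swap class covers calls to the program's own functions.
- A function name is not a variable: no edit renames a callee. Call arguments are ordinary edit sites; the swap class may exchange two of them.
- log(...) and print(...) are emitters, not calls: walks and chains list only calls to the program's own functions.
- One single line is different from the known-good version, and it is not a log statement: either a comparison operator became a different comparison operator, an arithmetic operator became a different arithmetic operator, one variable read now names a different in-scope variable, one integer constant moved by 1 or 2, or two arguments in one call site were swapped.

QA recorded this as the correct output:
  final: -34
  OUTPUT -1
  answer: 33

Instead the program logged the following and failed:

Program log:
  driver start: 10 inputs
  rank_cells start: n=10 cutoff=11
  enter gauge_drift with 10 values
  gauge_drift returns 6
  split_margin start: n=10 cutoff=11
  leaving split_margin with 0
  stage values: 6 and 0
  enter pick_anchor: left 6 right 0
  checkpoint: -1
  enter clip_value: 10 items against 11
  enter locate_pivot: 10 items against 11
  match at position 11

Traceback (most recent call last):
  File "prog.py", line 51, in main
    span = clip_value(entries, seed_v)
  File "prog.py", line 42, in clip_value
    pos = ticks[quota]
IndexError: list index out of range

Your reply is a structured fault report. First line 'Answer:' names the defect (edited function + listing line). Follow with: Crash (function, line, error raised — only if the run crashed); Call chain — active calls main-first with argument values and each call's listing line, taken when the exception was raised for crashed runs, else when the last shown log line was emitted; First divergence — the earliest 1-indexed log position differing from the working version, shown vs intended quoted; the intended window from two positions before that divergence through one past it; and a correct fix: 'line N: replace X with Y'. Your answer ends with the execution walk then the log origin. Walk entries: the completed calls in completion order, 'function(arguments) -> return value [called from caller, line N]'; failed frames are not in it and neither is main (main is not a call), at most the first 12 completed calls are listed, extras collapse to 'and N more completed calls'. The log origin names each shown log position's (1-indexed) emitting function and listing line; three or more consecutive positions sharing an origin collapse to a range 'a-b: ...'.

Answer: the defect is in locate_pivot at line 36.
Key observation: The log first diverges at position 12: the faulty run prints 'match at position 11' where the working version prints 'match at position 7'.
Crash: clip_value, line 42, IndexError.
Call chain: main -> clip_value([5, 6, 3, 6, 2, 7, 6, 11, 4, 6], 11) (called at line 51).
First divergence: position 12 — shown 'match at position 11', intended 'match at position 7'.
Intended log window:
  10: enter clip_value: 10 items against 11
  11: enter locate_pivot: 10 items against 11
  12: match at position 7
Execution walk:
  gauge_drift([5, 6, 3, 6, 2, 7, 6, 11, 4, 6]) -> 6  [called from rank_cells, line 27]
  split_margin([5, 6, 3, 6, 2, 7, 6, 11, 4, 6], 11) -> 0  [called from rank_cells, line 28]
  pick_anchor(6, 0) -> -1  [called from rank_cells, line 30]
  rank_cells([5, 6, 3, 6, 2, 7, 6, 11, 4, 6], 11) -> -1  [called from main, line 49]
  locate_pivot([5, 6, 3, 6, 2, 7, 6, 11, 4, 6], 11) -> 11  [called from clip_value, line 40]
Log line origins:
  1: from main, line 48
  2: from rank_cells, line 26
  3: from gauge_drift, line 2
  4: from gauge_drift, line 7
  5: from split_margin, line 11
  6: from split_margin, line 16
  7: from rank_cells, line 29
  8: from pick_anchor, line 20
  9: from main, line 50
  10: from clip_value, line 39
  11: from locate_pivot, line 33
  12: from clip_value, line 41
A correct fix: line 36: replace `rate` with `top`.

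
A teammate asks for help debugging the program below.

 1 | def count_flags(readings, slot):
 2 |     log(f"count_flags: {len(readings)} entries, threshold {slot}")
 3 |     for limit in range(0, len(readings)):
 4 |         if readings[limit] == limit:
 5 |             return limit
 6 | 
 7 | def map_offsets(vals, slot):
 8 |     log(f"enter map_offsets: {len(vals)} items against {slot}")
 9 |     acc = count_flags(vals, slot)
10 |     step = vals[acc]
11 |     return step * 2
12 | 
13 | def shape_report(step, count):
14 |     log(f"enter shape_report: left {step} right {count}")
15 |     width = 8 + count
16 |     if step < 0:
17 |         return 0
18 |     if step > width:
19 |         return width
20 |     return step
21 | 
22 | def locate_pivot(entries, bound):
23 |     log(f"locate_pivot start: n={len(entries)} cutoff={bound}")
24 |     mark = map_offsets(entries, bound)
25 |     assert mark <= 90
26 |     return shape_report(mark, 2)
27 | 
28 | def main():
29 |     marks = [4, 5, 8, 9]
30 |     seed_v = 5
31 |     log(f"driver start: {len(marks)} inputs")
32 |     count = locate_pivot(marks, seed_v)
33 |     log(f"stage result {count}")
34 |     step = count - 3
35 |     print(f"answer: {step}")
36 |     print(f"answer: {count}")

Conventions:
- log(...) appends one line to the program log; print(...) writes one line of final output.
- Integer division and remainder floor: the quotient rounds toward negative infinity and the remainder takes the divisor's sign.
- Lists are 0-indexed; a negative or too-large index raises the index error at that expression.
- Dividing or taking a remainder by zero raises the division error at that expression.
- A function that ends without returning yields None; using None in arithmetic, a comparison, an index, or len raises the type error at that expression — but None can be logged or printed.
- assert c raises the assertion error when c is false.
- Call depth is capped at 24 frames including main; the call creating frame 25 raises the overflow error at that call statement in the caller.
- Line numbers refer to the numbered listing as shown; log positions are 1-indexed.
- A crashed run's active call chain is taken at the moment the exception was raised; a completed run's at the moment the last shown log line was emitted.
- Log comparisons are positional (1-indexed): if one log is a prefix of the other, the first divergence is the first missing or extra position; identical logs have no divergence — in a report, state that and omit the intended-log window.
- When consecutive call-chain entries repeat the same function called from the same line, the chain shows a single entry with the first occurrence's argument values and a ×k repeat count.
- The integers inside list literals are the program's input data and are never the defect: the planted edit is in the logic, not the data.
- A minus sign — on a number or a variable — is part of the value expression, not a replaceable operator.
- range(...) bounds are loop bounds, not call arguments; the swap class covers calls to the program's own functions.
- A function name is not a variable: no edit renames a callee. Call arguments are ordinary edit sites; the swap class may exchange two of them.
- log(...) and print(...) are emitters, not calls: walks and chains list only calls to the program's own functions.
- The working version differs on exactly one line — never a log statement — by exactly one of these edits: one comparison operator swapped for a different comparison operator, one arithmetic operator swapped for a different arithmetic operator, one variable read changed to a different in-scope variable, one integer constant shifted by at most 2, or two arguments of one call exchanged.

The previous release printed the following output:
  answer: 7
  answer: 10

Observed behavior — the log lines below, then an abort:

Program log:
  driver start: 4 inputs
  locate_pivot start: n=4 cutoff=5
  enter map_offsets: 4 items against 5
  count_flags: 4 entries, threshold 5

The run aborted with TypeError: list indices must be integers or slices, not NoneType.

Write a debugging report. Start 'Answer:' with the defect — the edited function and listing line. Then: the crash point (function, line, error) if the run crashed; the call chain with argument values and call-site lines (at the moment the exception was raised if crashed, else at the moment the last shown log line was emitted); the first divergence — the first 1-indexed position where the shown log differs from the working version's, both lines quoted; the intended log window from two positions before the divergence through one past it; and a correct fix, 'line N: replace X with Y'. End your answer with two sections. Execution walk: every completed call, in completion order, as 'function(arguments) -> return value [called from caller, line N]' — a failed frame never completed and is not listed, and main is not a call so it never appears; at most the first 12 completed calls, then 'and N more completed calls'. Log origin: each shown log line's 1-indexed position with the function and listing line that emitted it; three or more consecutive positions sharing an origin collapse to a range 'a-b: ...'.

Answer: the defect is in count_flags at line 4.
Key observation: Only 4 log lines were emitted before the run died; the intended continuation was 'enter shape_report: left 10 right 2'.
Crash: map_offsets, line 10, TypeError.
Call chain: main -> locate_pivot([4, 5, 8, 9], 5) (called at line 32) -> map_offsets([4, 5, 8, 9], 5) (called at line 24).
First divergence: position 5 — the faulty run's log ends after 4 lines; the working version continues with 'enter shape_report: left 10 right 2'.
Intended log window:
  3: enter map_offsets: 4 items against 5
  4: count_flags: 4 entries, threshold 5
  5: enter shape_report: left 10 right 2
  6: stage result 10
Execution walk:
  count_flags([4, 5, 8, 9], 5) -> None  [called from map_offsets, line 9]
Log origin:
  1: from main, line 31
  2: from locate_pivot, line 23
  3: from map_offsets, line 8
  4: from count_flags, line 2
A correct fix: line 4: replace `readings[limit] == limit` with `readings[limit] == slot`.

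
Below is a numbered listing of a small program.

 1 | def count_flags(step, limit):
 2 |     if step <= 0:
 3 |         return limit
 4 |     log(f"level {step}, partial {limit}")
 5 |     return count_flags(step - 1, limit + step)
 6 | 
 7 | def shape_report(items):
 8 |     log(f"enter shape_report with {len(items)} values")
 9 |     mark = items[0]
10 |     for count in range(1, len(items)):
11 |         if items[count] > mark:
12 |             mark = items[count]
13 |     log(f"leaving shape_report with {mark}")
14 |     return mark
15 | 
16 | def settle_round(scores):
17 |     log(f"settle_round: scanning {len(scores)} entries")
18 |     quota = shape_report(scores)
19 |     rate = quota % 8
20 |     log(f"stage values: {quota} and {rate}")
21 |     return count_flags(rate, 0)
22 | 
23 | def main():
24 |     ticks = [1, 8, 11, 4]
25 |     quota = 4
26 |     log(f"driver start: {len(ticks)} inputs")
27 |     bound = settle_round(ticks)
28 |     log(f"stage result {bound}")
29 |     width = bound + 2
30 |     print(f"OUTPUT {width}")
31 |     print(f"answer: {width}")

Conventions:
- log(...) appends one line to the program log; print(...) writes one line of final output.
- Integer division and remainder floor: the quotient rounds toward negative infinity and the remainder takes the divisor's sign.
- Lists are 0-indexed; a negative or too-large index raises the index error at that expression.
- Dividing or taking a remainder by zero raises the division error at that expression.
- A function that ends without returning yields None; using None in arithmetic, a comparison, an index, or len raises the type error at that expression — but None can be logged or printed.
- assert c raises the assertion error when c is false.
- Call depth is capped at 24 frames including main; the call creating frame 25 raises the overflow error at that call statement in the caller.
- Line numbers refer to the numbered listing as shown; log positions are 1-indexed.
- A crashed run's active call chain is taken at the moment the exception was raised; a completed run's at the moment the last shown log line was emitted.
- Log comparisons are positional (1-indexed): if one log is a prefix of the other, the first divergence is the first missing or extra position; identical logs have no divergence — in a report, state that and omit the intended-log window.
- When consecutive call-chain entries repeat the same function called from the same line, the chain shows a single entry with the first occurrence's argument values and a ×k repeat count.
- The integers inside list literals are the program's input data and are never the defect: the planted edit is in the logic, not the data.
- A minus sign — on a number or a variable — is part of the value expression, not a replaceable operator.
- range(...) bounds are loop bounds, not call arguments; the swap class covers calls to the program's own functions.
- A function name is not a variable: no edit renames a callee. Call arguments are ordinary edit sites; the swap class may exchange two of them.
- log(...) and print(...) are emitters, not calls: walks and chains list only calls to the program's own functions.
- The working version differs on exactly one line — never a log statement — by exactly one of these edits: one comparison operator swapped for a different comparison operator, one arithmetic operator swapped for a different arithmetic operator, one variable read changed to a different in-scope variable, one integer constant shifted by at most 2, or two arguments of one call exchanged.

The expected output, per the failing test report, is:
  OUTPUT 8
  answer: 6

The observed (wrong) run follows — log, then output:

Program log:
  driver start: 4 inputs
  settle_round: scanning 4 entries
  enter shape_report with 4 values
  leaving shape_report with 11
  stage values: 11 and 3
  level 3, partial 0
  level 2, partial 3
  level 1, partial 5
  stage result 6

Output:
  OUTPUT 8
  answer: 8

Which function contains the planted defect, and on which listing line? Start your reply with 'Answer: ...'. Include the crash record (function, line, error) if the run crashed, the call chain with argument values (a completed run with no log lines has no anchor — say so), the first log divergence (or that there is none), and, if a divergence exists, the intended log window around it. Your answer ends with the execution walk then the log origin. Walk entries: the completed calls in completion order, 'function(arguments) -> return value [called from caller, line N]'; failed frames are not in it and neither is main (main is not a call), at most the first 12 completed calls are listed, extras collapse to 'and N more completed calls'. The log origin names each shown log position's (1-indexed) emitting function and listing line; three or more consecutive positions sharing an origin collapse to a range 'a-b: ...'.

Answer: the defect is in main at line 31.
Key observation: No log line changed; the fault shows up purely in the output.
Call chain: main.
First divergence: none (the log streams are identical).
Execution walk:
  shape_report([1, 8, 11, 4]) -> 11  [called from settle_round, line 18]
  count_flags(0, 6) -> 6  [called from count_flags, line 5]
  count_flags(1, 5) -> 6  [called from count_flags, line 5]
  count_flags(2, 3) -> 6  [called from count_flags, line 5]
  count_flags(3, 0) -> 6  [called from settle_round, line 21]
  settle_round([1, 8, 11, 4]) -> 6  [called from main, line 27]
Log line origins:
  1: from main, line 26
  2: from settle_round, line 17
  3: from shape_report, line 8
  4: from shape_report, line 13
  5: from settle_round, line 20
  6-8: from count_flags, line 4
  9: from main, line 28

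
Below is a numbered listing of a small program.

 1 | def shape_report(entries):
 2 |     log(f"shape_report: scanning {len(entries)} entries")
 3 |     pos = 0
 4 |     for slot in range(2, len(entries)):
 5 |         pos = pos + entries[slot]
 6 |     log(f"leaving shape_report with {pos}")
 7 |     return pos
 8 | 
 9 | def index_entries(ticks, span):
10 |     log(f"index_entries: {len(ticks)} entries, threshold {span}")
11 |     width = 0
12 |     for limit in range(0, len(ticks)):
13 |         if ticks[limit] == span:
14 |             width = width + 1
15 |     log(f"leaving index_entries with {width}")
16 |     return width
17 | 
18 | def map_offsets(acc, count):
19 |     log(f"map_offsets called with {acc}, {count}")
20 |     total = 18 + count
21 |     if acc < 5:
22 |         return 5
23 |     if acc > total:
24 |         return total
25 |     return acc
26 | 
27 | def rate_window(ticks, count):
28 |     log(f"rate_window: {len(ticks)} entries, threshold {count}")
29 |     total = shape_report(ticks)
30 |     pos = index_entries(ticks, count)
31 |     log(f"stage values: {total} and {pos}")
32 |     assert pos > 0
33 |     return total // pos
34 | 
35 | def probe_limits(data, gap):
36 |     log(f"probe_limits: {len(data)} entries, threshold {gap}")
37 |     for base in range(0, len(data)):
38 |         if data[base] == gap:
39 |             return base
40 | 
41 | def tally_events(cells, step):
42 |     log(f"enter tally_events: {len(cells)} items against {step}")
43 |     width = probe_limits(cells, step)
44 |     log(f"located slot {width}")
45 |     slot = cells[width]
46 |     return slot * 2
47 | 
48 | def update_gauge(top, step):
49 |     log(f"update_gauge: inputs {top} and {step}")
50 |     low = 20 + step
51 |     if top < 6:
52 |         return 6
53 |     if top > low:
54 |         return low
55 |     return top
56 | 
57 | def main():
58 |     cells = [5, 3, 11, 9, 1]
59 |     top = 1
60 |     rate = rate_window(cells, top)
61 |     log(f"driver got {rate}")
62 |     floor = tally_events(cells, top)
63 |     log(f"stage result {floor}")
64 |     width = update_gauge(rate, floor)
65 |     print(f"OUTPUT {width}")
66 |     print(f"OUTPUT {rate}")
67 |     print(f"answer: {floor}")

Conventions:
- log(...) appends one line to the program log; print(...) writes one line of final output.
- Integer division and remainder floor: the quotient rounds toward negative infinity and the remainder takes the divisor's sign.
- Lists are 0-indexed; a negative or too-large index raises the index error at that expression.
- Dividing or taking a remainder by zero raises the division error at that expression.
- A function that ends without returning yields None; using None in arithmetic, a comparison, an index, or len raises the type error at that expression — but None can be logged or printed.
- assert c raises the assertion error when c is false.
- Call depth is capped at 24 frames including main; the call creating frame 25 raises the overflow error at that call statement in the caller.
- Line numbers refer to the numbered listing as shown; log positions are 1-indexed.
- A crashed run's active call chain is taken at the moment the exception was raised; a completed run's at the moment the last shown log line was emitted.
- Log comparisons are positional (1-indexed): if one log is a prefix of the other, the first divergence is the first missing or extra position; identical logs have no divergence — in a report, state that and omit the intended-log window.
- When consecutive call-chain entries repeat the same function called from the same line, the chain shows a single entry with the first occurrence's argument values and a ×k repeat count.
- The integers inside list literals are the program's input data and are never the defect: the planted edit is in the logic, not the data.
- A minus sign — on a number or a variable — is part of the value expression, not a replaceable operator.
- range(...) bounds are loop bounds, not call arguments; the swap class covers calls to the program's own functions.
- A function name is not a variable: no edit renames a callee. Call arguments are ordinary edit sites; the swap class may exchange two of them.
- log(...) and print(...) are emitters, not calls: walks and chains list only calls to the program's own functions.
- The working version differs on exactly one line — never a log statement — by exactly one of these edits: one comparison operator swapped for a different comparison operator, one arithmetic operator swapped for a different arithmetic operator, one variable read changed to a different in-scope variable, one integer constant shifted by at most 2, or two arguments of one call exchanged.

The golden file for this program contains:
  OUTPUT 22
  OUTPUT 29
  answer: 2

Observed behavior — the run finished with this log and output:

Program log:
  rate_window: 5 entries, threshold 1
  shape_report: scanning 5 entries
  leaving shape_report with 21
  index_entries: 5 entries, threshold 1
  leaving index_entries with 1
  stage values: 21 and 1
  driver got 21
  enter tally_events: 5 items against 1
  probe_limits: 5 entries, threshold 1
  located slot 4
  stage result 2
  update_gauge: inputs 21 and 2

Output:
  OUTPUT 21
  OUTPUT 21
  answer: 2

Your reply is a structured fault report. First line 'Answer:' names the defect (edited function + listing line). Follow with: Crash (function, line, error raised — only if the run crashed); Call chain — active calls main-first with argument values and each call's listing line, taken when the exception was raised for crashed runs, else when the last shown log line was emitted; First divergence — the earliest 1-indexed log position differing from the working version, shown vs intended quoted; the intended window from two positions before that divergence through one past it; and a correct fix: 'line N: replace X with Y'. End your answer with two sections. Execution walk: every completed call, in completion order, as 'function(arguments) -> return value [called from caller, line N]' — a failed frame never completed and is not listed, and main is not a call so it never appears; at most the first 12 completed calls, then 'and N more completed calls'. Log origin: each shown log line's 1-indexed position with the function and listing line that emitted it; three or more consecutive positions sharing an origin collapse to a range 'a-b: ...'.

Answer: the defect is in shape_report at line 4.
The tell: At log position 3 the runs split — shown 'leaving shape_report with 21', but the working version logs 'leaving shape_report with 29'.
Call chain: main -> update_gauge(21, 2) (called at line 64).
First divergence: at position 3 the run shows 'leaving shape_report with 21' where the working version logs 'leaving shape_report with 29'.
Intended log window:
  1: rate_window: 5 entries, threshold 1
  2: shape_report: scanning 5 entries
  3: leaving shape_report with 29
  4: index_entries: 5 entries, threshold 1
Execution walk:
  shape_report([5, 3, 11, 9, 1]) -> 21  [called from rate_window, line 29]
  index_entries([5, 3, 11, 9, 1], 1) -> 1  [called from rate_window, line 30]
  rate_window([5, 3, 11, 9, 1], 1) -> 21  [called from main, line 60]
  probe_limits([5, 3, 11, 9, 1], 1) -> 4  [called from tally_events, line 43]
  tally_events([5, 3, 11, 9, 1], 1) -> 2  [called from main, line 62]
  update_gauge(21, 2) -> 21  [called from main, line 64]
Log origin:
  1: emitted by rate_window (line 28)
  2: emitted by shape_report (line 2)
  3: emitted by shape_report (line 6)
  4: emitted by index_entries (line 10)
  5: emitted by index_entries (line 15)
  6: emitted by rate_window (line 31)
  7: emitted by main (line 61)
  8: emitted by tally_events (line 42)
  9: emitted by probe_limits (line 36)
  10: emitted by tally_events (line 44)
  11: emitted by main (line 63)
  12: emitted by update_gauge (line 49)
A correct fix: line 4: replace `2` with `0`.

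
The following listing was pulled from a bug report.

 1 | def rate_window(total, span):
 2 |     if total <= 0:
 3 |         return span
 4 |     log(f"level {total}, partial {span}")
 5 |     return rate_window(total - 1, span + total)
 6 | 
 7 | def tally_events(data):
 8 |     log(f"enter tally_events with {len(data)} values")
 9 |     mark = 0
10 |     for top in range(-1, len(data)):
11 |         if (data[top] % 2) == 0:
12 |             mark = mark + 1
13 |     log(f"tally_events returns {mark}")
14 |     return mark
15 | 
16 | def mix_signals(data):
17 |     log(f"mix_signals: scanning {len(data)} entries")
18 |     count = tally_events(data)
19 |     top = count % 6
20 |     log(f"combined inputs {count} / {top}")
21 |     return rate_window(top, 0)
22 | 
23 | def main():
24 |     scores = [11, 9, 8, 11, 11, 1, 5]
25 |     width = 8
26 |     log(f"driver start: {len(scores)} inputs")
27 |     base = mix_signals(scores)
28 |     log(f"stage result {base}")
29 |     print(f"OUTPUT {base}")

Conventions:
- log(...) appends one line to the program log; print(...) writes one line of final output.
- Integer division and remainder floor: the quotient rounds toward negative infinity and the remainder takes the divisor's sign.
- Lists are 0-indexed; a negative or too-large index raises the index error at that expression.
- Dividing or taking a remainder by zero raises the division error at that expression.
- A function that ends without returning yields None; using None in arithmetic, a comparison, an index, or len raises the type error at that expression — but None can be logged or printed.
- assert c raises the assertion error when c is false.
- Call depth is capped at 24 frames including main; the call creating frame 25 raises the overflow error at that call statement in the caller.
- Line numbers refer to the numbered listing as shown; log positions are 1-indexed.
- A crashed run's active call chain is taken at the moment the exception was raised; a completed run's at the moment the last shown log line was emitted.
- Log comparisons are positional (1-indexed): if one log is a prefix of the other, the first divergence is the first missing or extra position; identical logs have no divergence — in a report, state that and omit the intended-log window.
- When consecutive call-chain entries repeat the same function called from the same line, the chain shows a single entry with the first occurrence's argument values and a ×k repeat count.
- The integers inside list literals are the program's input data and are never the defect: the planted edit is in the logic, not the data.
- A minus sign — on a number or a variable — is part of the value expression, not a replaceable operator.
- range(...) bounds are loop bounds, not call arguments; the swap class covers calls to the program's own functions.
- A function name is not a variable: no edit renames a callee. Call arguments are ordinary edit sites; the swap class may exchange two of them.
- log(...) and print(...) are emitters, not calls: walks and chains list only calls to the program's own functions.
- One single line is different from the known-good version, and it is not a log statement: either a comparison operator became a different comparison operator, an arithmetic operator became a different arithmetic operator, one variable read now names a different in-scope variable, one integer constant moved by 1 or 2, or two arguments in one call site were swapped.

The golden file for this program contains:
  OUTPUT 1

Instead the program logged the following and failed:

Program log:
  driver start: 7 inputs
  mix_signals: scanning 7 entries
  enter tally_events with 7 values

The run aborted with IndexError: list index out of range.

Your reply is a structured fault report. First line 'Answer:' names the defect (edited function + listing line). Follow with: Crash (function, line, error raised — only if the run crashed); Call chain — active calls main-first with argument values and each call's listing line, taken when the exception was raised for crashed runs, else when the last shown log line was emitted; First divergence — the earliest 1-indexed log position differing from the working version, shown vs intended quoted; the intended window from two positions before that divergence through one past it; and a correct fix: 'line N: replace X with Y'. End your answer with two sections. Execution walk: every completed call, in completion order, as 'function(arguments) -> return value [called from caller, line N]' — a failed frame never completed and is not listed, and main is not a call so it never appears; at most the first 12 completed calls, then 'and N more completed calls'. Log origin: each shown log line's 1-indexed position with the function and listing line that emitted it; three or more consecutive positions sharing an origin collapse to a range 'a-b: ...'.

Answer: the defect is in tally_events at line 10.
Key observation: The faulty run's log stops after 3 lines; the working version's next line would be 'tally_events returns 1'.
Crash: tally_events, line 11, IndexError.
Call chain: main -> mix_signals([11, 9, 8, 11, 11, 1, 5]) (called at line 27) -> tally_events([11, 9, 8, 11, 11, 1, 5]) (called at line 18).
First divergence: position 4 — after 3 matching lines the faulty run goes silent; intended next line 'tally_events returns 1'.
Intended log window:
  2: mix_signals: scanning 7 entries
  3: enter tally_events with 7 values
  4: tally_events returns 1
  5: combined inputs 1 / 1
Execution walk:
  (no call completed)
Log origins:
  1: logged in main at line 26
  2: logged in mix_signals at line 17
  3: logged in tally_events at line 8
A correct fix: line 10: replace `-1` with `0`.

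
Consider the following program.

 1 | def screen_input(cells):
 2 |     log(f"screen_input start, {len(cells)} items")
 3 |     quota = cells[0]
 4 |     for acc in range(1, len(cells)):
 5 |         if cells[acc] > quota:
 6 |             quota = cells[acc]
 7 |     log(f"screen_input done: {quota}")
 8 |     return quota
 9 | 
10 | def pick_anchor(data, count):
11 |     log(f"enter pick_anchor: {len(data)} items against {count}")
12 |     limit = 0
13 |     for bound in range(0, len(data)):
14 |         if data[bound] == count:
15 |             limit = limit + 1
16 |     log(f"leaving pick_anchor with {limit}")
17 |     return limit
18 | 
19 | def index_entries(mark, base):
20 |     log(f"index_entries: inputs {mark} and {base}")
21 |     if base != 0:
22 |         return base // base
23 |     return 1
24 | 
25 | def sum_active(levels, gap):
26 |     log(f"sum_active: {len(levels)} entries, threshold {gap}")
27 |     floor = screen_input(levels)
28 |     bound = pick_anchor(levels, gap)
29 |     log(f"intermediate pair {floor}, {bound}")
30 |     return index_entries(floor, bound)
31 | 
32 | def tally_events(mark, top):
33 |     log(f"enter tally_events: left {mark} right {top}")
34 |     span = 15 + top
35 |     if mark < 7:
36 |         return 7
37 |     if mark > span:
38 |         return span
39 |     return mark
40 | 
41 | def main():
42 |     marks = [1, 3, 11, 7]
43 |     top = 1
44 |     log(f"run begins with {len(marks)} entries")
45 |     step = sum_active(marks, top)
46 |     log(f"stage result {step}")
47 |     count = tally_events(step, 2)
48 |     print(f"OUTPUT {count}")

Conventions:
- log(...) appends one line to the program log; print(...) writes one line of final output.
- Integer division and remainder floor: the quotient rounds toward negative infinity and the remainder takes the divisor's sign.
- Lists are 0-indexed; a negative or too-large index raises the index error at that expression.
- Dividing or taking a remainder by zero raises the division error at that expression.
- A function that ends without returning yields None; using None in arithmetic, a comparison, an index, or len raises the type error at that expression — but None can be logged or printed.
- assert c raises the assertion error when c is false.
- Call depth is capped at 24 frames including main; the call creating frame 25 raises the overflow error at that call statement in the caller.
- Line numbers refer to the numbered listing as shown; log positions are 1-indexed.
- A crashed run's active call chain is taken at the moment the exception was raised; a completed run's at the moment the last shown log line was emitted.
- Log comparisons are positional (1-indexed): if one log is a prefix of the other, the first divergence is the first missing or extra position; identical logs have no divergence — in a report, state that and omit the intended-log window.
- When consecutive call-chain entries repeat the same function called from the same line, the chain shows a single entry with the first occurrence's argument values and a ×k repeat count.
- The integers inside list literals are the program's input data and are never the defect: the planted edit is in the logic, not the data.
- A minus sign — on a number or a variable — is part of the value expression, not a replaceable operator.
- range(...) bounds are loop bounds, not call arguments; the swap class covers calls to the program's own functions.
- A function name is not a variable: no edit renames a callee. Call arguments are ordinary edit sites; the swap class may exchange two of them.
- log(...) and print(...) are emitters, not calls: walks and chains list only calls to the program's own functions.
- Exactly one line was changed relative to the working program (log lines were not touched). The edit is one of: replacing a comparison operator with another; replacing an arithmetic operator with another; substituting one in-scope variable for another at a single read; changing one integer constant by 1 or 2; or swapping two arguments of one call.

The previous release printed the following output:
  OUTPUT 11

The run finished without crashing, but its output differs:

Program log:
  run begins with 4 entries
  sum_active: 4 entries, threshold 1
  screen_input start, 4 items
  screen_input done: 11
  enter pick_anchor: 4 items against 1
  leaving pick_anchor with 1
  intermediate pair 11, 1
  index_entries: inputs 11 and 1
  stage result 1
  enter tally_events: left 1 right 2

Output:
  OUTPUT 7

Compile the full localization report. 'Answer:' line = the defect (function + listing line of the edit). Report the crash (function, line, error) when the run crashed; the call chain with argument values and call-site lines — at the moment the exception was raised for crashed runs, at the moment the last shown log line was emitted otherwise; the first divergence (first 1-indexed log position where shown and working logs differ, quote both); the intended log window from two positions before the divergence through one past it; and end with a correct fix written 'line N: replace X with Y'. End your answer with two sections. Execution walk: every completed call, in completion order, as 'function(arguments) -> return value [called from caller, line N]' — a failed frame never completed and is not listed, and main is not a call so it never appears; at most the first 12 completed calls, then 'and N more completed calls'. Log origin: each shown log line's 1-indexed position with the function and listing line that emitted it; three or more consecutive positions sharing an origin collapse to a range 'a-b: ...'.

Answer: the defect is in index_entries at line 22.
Key fact: Position 9 is the first bad log line: 'stage result 1' should read 'stage result 11'.
Call chain: main -> tally_events(1, 2) (called at line 47).
First divergence: position 9 — the shown line 'stage result 1' should read 'stage result 11'.
Intended log window:
  7: intermediate pair 11, 1
  8: index_entries: inputs 11 and 1
  9: stage result 11
  10: enter tally_events: left 11 right 2
Execution walk:
  screen_input([1, 3, 11, 7]) -> 11  [called from sum_active, line 27]
  pick_anchor([1, 3, 11, 7], 1) -> 1  [called from sum_active, line 28]
  index_entries(11, 1) -> 1  [called from sum_active, line 30]
  sum_active([1, 3, 11, 7], 1) -> 1  [called from main, line 45]
  tally_events(1, 2) -> 7  [called from main, line 47]
Log line origins:
  1: from main, line 44
  2: from sum_active, line 26
  3: from screen_input, line 2
  4: from screen_input, line 7
  5: from pick_anchor, line 11
  6: from pick_anchor, line 16
  7: from sum_active, line 29
  8: from index_entries, line 20
  9: from main, line 46
  10: from tally_events, line 33
A correct fix: line 22: replace `base // base` with `mark // base`.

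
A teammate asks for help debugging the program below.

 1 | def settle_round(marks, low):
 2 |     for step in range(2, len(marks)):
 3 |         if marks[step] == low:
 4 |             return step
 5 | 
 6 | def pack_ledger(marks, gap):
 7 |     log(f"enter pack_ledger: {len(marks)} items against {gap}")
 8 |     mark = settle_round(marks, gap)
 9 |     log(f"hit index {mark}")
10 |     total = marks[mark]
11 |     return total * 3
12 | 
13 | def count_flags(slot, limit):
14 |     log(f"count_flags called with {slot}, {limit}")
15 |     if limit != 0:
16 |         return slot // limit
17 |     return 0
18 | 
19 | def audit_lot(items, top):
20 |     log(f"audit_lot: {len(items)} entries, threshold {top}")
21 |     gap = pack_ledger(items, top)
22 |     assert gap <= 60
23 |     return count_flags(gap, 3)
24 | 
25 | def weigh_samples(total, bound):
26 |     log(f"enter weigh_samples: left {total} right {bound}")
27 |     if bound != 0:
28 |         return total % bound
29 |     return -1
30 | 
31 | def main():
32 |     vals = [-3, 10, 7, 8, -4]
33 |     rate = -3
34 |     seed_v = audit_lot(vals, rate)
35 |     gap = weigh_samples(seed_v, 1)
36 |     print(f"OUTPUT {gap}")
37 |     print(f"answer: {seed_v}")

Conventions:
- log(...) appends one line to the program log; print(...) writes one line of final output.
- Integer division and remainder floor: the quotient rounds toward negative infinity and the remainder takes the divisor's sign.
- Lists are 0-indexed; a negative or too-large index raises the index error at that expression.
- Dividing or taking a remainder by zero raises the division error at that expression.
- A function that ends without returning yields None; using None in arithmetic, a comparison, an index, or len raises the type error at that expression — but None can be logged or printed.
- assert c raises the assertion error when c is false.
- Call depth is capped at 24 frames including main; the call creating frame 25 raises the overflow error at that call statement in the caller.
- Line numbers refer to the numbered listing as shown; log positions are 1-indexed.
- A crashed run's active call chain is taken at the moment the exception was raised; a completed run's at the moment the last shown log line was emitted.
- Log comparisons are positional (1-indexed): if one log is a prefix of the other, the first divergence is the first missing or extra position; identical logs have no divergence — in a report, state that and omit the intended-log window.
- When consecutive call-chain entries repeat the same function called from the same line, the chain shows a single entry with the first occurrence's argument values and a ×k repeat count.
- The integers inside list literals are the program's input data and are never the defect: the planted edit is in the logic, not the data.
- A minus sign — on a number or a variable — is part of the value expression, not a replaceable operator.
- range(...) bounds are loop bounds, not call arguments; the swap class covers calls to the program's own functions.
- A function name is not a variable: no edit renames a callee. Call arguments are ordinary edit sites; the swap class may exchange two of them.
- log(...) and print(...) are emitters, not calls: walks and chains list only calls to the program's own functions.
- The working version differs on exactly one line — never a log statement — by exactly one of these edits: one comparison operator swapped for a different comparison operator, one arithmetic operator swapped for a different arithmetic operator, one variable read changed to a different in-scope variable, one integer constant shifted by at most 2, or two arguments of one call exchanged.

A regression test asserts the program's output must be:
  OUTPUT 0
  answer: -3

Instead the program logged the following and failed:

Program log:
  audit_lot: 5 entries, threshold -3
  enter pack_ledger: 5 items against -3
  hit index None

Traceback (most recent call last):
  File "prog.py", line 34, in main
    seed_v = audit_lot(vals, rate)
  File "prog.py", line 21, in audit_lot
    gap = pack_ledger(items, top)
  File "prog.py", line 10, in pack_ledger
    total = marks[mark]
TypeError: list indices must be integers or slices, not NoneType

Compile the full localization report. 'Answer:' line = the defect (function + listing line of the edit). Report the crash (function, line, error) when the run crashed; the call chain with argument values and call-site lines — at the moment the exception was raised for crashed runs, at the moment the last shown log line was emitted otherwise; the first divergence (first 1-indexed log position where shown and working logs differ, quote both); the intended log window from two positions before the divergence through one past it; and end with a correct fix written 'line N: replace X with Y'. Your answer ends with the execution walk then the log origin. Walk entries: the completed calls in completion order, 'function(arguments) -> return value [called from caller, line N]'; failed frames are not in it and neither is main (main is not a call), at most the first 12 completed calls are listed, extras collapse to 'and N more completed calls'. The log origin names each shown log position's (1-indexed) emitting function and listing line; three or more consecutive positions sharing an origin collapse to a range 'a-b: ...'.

Answer: the defect is in settle_round at line 2.
Key fact: Everything matches until log position 3, which reads 'hit index None' in place of 'hit index 0'.
Crash: pack_ledger, line 10, TypeError.
Call chain: main -> audit_lot([-3, 10, 7, 8, -4], -3) (called at line 34) -> pack_ledger([-3, 10, 7, 8, -4], -3) (called at line 21).
First divergence: position 3 — the shown line 'hit index None' should read 'hit index 0'.
Intended log window:
  1: audit_lot: 5 entries, threshold -3
  2: enter pack_ledger: 5 items against -3
  3: hit index 0
  4: count_flags called with -9, 3
Execution walk:
  settle_round([-3, 10, 7, 8, -4], -3) -> None  [called from pack_ledger, line 8]
Log origin:
  1: logged in audit_lot at line 20
  2: logged in pack_ledger at line 7
  3: logged in pack_ledger at line 9
A correct fix: line 2: replace `2` with `0`.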